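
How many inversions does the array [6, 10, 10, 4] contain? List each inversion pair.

Finding inversions in [6, 10, 10, 4]:

(0, 3): arr[0]=6 > arr[3]=4
(1, 3): arr[1]=10 > arr[3]=4
(2, 3): arr[2]=10 > arr[3]=4

Total inversions: 3

The array has 3 inversion(s): (0,3), (1,3), (2,3). Each pair (i,j) satisfies i < j and arr[i] > arr[j].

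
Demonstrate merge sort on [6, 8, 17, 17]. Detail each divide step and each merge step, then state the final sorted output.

Merge sort trace:

Split: [6, 8, 17, 17] -> [6, 8] and [17, 17]
  Split: [6, 8] -> [6] and [8]
  Merge: [6] + [8] -> [6, 8]
  Split: [17, 17] -> [17] and [17]
  Merge: [17] + [17] -> [17, 17]
Merge: [6, 8] + [17, 17] -> [6, 8, 17, 17]

Final sorted array: [6, 8, 17, 17]

The merge sort proceeds by recursively splitting the array and merging sorted halves.
After all merges, the sorted array is [6, 8, 17, 17].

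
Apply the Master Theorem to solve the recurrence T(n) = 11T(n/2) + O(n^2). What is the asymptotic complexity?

Master Theorem for T(n) = 11T(n/2) + O(n^2):

a = 11, b = 2, c = 2
log_b(a) = log_2(11) = 3.4594

Case 1: c = 2 < log_2(11) = 3.4594
T(n) = O(n^(log_2 11))

For T(n) = 11T(n/2) + O(n^2): log_2(11) = 3.4594. This is Case 1 of the Master Theorem (c < log_b(a), work dominated by leaves), giving O(n^(log_2 11)).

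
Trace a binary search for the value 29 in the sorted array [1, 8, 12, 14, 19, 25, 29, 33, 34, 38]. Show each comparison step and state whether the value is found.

Binary search for 29 in [1, 8, 12, 14, 19, 25, 29, 33, 34, 38]:

lo=0, hi=9, mid=4, arr[mid]=19 -> 19 < 29, search right half
lo=5, hi=9, mid=7, arr[mid]=33 -> 33 > 29, search left half
lo=5, hi=6, mid=5, arr[mid]=25 -> 25 < 29, search right half
lo=6, hi=6, mid=6, arr[mid]=29 -> Found target at index 6!

Binary search finds 29 at index 6 after 4 comparisons. The search repeatedly halves the search space by comparing with the middle element.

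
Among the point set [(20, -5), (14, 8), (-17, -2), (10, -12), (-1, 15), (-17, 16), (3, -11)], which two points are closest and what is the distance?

Computing all pairwise distances among 7 points:

d((20, -5), (14, 8)) = 14.3178
d((20, -5), (-17, -2)) = 37.1214
d((20, -5), (10, -12)) = 12.2066
d((20, -5), (-1, 15)) = 29.0
d((20, -5), (-17, 16)) = 42.5441
d((20, -5), (3, -11)) = 18.0278
d((14, 8), (-17, -2)) = 32.573
d((14, 8), (10, -12)) = 20.3961
d((14, 8), (-1, 15)) = 16.5529
d((14, 8), (-17, 16)) = 32.0156
d((14, 8), (3, -11)) = 21.9545
d((-17, -2), (10, -12)) = 28.7924
d((-17, -2), (-1, 15)) = 23.3452
d((-17, -2), (-17, 16)) = 18.0
d((-17, -2), (3, -11)) = 21.9317
d((10, -12), (-1, 15)) = 29.1548
d((10, -12), (-17, 16)) = 38.8973
d((10, -12), (3, -11)) = 7.0711 <-- minimum
d((-1, 15), (-17, 16)) = 16.0312
d((-1, 15), (3, -11)) = 26.3059
d((-17, 16), (3, -11)) = 33.6006

Closest pair: (10, -12) and (3, -11) with distance 7.0711

The closest pair is (10, -12) and (3, -11) with Euclidean distance 7.0711. For 7 points, brute-force pairwise comparison is shown above. For large n, the divide-and-conquer algorithm (sort by x, recurse on halves, check the dividing strip) achieves O(n log n).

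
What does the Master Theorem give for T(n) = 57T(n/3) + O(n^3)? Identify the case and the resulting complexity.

Master Theorem for T(n) = 57T(n/3) + O(n^3):

a = 57, b = 3, c = 3
log_b(a) = log_3(57) = 3.6801

Case 1: c = 3 < log_3(57) = 3.6801
T(n) = O(n^(log_3 57))

For T(n) = 57T(n/3) + O(n^3): log_3(57) = 3.6801. This is Case 1 of the Master Theorem (c < log_b(a), work dominated by leaves), giving O(n^(log_3 57)).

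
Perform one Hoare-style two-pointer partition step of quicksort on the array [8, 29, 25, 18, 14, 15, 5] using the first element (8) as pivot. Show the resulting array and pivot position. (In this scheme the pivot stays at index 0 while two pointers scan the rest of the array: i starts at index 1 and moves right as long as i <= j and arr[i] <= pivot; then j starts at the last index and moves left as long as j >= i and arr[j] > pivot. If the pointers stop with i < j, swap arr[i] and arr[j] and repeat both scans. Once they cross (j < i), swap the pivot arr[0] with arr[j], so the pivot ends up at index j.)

Hoare-style two-pointer partition with pivot = 8:

Initial array: [8, 29, 25, 18, 14, 15, 5]

Pointers start at i = 1, j = 6.
i stops at index 1 (arr[1]=29 > 8), j stops at index 6 (arr[6]=5 <= 8): swap arr[1] and arr[6], array becomes [8, 5, 25, 18, 14, 15, 29]
i ends at 2, j ends at 1: the pointers have crossed (j < i), so scanning stops.

Swap pivot arr[0] with arr[1] to place pivot at position 1: [5, 8, 25, 18, 14, 15, 29]
Pivot position: 1

After partitioning with pivot 8, the array becomes [5, 8, 25, 18, 14, 15, 29]. The pivot is placed at index 1. All elements to the left of the pivot are <= 8, and all elements to the right are > 8.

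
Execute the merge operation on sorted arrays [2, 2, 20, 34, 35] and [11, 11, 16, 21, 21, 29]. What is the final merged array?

Merging process:

Compare 2 vs 11: take 2 from left. Merged: [2]
Compare 2 vs 11: take 2 from left. Merged: [2, 2]
Compare 20 vs 11: take 11 from right. Merged: [2, 2, 11]
Compare 20 vs 11: take 11 from right. Merged: [2, 2, 11, 11]
Compare 20 vs 16: take 16 from right. Merged: [2, 2, 11, 11, 16]
Compare 20 vs 21: take 20 from left. Merged: [2, 2, 11, 11, 16, 20]
Compare 34 vs 21: take 21 from right. Merged: [2, 2, 11, 11, 16, 20, 21]
Compare 34 vs 21: take 21 from right. Merged: [2, 2, 11, 11, 16, 20, 21, 21]
Compare 34 vs 29: take 29 from right. Merged: [2, 2, 11, 11, 16, 20, 21, 21, 29]
Append remaining from left: [34, 35]. Merged: [2, 2, 11, 11, 16, 20, 21, 21, 29, 34, 35]

Final merged array: [2, 2, 11, 11, 16, 20, 21, 21, 29, 34, 35]
Total comparisons: 9

The merged array is [2, 2, 11, 11, 16, 20, 21, 21, 29, 34, 35], requiring 9 comparisons. The merge step runs in O(n) time where n is the total number of elements.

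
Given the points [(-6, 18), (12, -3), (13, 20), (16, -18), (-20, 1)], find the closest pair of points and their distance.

Computing all pairwise distances among 5 points:

d((-6, 18), (12, -3)) = 27.6586
d((-6, 18), (13, 20)) = 19.105
d((-6, 18), (16, -18)) = 42.19
d((-6, 18), (-20, 1)) = 22.0227
d((12, -3), (13, 20)) = 23.0217
d((12, -3), (16, -18)) = 15.5242 <-- minimum
d((12, -3), (-20, 1)) = 32.249
d((13, 20), (16, -18)) = 38.1182
d((13, 20), (-20, 1)) = 38.0789
d((16, -18), (-20, 1)) = 40.7063

Closest pair: (12, -3) and (16, -18) with distance 15.5242

The closest pair is (12, -3) and (16, -18) with Euclidean distance 15.5242. For 5 points, brute-force pairwise comparison is shown above. For large n, the divide-and-conquer algorithm (sort by x, recurse on halves, check the dividing strip) achieves O(n log n).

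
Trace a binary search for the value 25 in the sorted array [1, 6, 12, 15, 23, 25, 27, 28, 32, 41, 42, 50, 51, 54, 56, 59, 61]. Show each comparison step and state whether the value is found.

Binary search for 25 in [1, 6, 12, 15, 23, 25, 27, 28, 32, 41, 42, 50, 51, 54, 56, 59, 61]:

lo=0, hi=16, mid=8, arr[mid]=32 -> 32 > 25, search left half
lo=0, hi=7, mid=3, arr[mid]=15 -> 15 < 25, search right half
lo=4, hi=7, mid=5, arr[mid]=25 -> Found target at index 5!

Binary search finds 25 at index 5 after 3 comparisons. The search repeatedly halves the search space by comparing with the middle element.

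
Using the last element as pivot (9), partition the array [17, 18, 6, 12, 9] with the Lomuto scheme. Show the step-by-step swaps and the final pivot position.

Lomuto partition with pivot = 9:

Initial array: [17, 18, 6, 12, 9]

arr[0]=17 > 9: no swap
arr[1]=18 > 9: no swap
arr[2]=6 <= 9: swap with position 0, array becomes [6, 18, 17, 12, 9]
arr[3]=12 > 9: no swap

Place pivot at position 1: [6, 9, 17, 12, 18]
Pivot position: 1

After partitioning with pivot 9, the array becomes [6, 9, 17, 12, 18]. The pivot is placed at index 1. All elements to the left of the pivot are <= 9, and all elements to the right are > 9.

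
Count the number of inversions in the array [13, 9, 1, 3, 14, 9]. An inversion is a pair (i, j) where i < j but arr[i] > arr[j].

Finding inversions in [13, 9, 1, 3, 14, 9]:

(0, 1): arr[0]=13 > arr[1]=9
(0, 2): arr[0]=13 > arr[2]=1
(0, 3): arr[0]=13 > arr[3]=3
(0, 5): arr[0]=13 > arr[5]=9
(1, 2): arr[1]=9 > arr[2]=1
(1, 3): arr[1]=9 > arr[3]=3
(4, 5): arr[4]=14 > arr[5]=9

Total inversions: 7

The array has 7 inversion(s): (0,1), (0,2), (0,3), (0,5), (1,2), (1,3), (4,5). Each pair (i,j) satisfies i < j and arr[i] > arr[j].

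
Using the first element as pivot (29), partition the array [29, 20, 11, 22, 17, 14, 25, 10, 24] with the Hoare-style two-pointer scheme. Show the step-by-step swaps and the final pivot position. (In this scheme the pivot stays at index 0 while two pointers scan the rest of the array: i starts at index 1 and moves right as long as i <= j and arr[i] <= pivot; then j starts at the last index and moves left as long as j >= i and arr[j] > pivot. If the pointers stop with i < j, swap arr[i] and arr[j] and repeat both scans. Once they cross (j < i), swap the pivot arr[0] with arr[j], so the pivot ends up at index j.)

Hoare-style two-pointer partition with pivot = 29:

Initial array: [29, 20, 11, 22, 17, 14, 25, 10, 24]

Pointers start at i = 1, j = 8.
i ends at 9, j ends at 8: the pointers have crossed (j < i), so scanning stops.

Swap pivot arr[0] with arr[8] to place pivot at position 8: [24, 20, 11, 22, 17, 14, 25, 10, 29]
Pivot position: 8

After partitioning with pivot 29, the array becomes [24, 20, 11, 22, 17, 14, 25, 10, 29]. The pivot is placed at index 8. All elements to the left of the pivot are <= 29, and all elements to the right are > 29.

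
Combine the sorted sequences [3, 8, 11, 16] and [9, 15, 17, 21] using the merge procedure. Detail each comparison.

Merging process:

Compare 3 vs 9: take 3 from left. Merged: [3]
Compare 8 vs 9: take 8 from left. Merged: [3, 8]
Compare 11 vs 9: take 9 from right. Merged: [3, 8, 9]
Compare 11 vs 15: take 11 from left. Merged: [3, 8, 9, 11]
Compare 16 vs 15: take 15 from right. Merged: [3, 8, 9, 11, 15]
Compare 16 vs 17: take 16 from left. Merged: [3, 8, 9, 11, 15, 16]
Append remaining from right: [17, 21]. Merged: [3, 8, 9, 11, 15, 16, 17, 21]

Final merged array: [3, 8, 9, 11, 15, 16, 17, 21]
Total comparisons: 6

The merged array is [3, 8, 9, 11, 15, 16, 17, 21], requiring 6 comparisons. The merge step runs in O(n) time where n is the total number of elements.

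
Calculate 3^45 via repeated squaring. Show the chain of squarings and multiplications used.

Computing 3^45 by squaring (build up from 3^1; each line after the first costs one multiplication):

3^1 = 3
3^2 = (3^1)^2 = 3^2 = 9
3^4 = (3^2)^2 = 9^2 = 81
3^5 = 3 * 3^4 = 3 * 81 = 243
3^10 = (3^5)^2 = 243^2 = 59049
3^11 = 3 * 3^10 = 3 * 59049 = 177147
3^22 = (3^11)^2 = 177147^2 = 31381059609
3^44 = (3^22)^2 = 31381059609^2 = 984770902183611232881
3^45 = 3 * 3^44 = 3 * 984770902183611232881 = 2954312706550833698643

Result: 2954312706550833698643
Multiplications needed: 8 (8 lines after 3^1)

3^45 = 2954312706550833698643. Using exponentiation by squaring, this requires 8 multiplications. The key idea: if the exponent is even, square the half-power; if odd, multiply by the base once.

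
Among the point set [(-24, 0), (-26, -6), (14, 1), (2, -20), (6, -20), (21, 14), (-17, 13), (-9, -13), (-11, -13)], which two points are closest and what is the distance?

Computing all pairwise distances among 9 points:

d((-24, 0), (-26, -6)) = 6.3246
d((-24, 0), (14, 1)) = 38.0132
d((-24, 0), (2, -20)) = 32.8024
d((-24, 0), (6, -20)) = 36.0555
d((-24, 0), (21, 14)) = 47.1275
d((-24, 0), (-17, 13)) = 14.7648
d((-24, 0), (-9, -13)) = 19.8494
d((-24, 0), (-11, -13)) = 18.3848
d((-26, -6), (14, 1)) = 40.6079
d((-26, -6), (2, -20)) = 31.305
d((-26, -6), (6, -20)) = 34.9285
d((-26, -6), (21, 14)) = 51.0784
d((-26, -6), (-17, 13)) = 21.0238
d((-26, -6), (-9, -13)) = 18.3848
d((-26, -6), (-11, -13)) = 16.5529
d((14, 1), (2, -20)) = 24.1868
d((14, 1), (6, -20)) = 22.4722
d((14, 1), (21, 14)) = 14.7648
d((14, 1), (-17, 13)) = 33.2415
d((14, 1), (-9, -13)) = 26.9258
d((14, 1), (-11, -13)) = 28.6531
d((2, -20), (6, -20)) = 4.0
d((2, -20), (21, 14)) = 38.9487
d((2, -20), (-17, 13)) = 38.0789
d((2, -20), (-9, -13)) = 13.0384
d((2, -20), (-11, -13)) = 14.7648
d((6, -20), (21, 14)) = 37.1618
d((6, -20), (-17, 13)) = 40.2244
d((6, -20), (-9, -13)) = 16.5529
d((6, -20), (-11, -13)) = 18.3848
d((21, 14), (-17, 13)) = 38.0132
d((21, 14), (-9, -13)) = 40.3609
d((21, 14), (-11, -13)) = 41.8688
d((-17, 13), (-9, -13)) = 27.2029
d((-17, 13), (-11, -13)) = 26.6833
d((-9, -13), (-11, -13)) = 2.0 <-- minimum

Closest pair: (-9, -13) and (-11, -13) with distance 2.0

The closest pair is (-9, -13) and (-11, -13) with Euclidean distance 2.0. For 9 points, brute-force pairwise comparison is shown above. For large n, the divide-and-conquer algorithm (sort by x, recurse on halves, check the dividing strip) achieves O(n log n).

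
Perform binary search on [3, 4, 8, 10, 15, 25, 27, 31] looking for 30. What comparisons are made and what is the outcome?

Binary search for 30 in [3, 4, 8, 10, 15, 25, 27, 31]:

lo=0, hi=7, mid=3, arr[mid]=10 -> 10 < 30, search right half
lo=4, hi=7, mid=5, arr[mid]=25 -> 25 < 30, search right half
lo=6, hi=7, mid=6, arr[mid]=27 -> 27 < 30, search right half
lo=7, hi=7, mid=7, arr[mid]=31 -> 31 > 30, search left half
lo=7 > hi=6, target 30 not found

Binary search determines that 30 is not in the array after 4 comparisons. The search space was exhausted without finding the target.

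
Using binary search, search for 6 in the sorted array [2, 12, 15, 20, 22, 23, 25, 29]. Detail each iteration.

Binary search for 6 in [2, 12, 15, 20, 22, 23, 25, 29]:

lo=0, hi=7, mid=3, arr[mid]=20 -> 20 > 6, search left half
lo=0, hi=2, mid=1, arr[mid]=12 -> 12 > 6, search left half
lo=0, hi=0, mid=0, arr[mid]=2 -> 2 < 6, search right half
lo=1 > hi=0, target 6 not found

Binary search determines that 6 is not in the array after 3 comparisons. The search space was exhausted without finding the target.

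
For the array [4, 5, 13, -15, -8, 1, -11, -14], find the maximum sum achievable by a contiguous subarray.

Using Kadane's algorithm on [4, 5, 13, -15, -8, 1, -11, -14]:

Scanning through the array:
Position 1 (value 5): max_ending_here = 9, max_so_far = 9
Position 2 (value 13): max_ending_here = 22, max_so_far = 22
Position 3 (value -15): max_ending_here = 7, max_so_far = 22
Position 4 (value -8): max_ending_here = -1, max_so_far = 22
Position 5 (value 1): max_ending_here = 1, max_so_far = 22
Position 6 (value -11): max_ending_here = -10, max_so_far = 22
Position 7 (value -14): max_ending_here = -14, max_so_far = 22

Maximum subarray: [4, 5, 13]
Maximum sum: 22

The maximum subarray is [4, 5, 13] with sum 22. This subarray runs from index 0 to index 2.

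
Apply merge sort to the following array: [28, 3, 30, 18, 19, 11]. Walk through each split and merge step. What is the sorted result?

Merge sort trace:

Split: [28, 3, 30, 18, 19, 11] -> [28, 3, 30] and [18, 19, 11]
  Split: [28, 3, 30] -> [28] and [3, 30]
    Split: [3, 30] -> [3] and [30]
    Merge: [3] + [30] -> [3, 30]
  Merge: [28] + [3, 30] -> [3, 28, 30]
  Split: [18, 19, 11] -> [18] and [19, 11]
    Split: [19, 11] -> [19] and [11]
    Merge: [19] + [11] -> [11, 19]
  Merge: [18] + [11, 19] -> [11, 18, 19]
Merge: [3, 28, 30] + [11, 18, 19] -> [3, 11, 18, 19, 28, 30]

Final sorted array: [3, 11, 18, 19, 28, 30]

The merge sort proceeds by recursively splitting the array and merging sorted halves.
After all merges, the sorted array is [3, 11, 18, 19, 28, 30].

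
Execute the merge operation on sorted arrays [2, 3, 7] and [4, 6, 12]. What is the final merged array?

Merging process:

Compare 2 vs 4: take 2 from left. Merged: [2]
Compare 3 vs 4: take 3 from left. Merged: [2, 3]
Compare 7 vs 4: take 4 from right. Merged: [2, 3, 4]
Compare 7 vs 6: take 6 from right. Merged: [2, 3, 4, 6]
Compare 7 vs 12: take 7 from left. Merged: [2, 3, 4, 6, 7]
Append remaining from right: [12]. Merged: [2, 3, 4, 6, 7, 12]

Final merged array: [2, 3, 4, 6, 7, 12]
Total comparisons: 5

The merged array is [2, 3, 4, 6, 7, 12], requiring 5 comparisons. The merge step runs in O(n) time where n is the total number of elements.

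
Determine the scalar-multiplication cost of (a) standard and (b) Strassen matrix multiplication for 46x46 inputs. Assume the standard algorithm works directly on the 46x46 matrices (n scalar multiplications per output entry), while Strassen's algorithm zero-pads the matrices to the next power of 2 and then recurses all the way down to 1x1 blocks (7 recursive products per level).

Matrix multiplication for 46x46 matrices:

Strassen's algorithm requires power-of-2 dimensions. Pad 46x46 to 64x64 (next power of 2).

Standard algorithm: 46^3 = 97336 multiplications
Strassen's algorithm: 7^(log2(64)) = 7^6 = 117649 multiplications
Difference: 97336 - 117649 = -20313 (Strassen uses MORE here due to padding overhead — for small or just-over-power-of-2 n, padding can outweigh the per-level savings)

Standard: 97336 multiplications (46^3). Strassen: 117649 multiplications (7^6, after padding to 64x64). Strassen reduces 8 recursive multiplications to 7 at each level.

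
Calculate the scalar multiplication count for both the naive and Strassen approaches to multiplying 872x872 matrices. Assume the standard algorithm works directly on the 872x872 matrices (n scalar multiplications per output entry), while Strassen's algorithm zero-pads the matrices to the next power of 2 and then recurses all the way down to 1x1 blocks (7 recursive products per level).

Matrix multiplication for 872x872 matrices:

Strassen's algorithm requires power-of-2 dimensions. Pad 872x872 to 1024x1024 (next power of 2).

Standard algorithm: 872^3 = 663054848 multiplications
Strassen's algorithm: 7^(log2(1024)) = 7^10 = 282475249 multiplications
Savings: 663054848 - 282475249 = 380579599 multiplications

Standard: 663054848 multiplications (872^3). Strassen: 282475249 multiplications (7^10, after padding to 1024x1024). Strassen reduces 8 recursive multiplications to 7 at each level.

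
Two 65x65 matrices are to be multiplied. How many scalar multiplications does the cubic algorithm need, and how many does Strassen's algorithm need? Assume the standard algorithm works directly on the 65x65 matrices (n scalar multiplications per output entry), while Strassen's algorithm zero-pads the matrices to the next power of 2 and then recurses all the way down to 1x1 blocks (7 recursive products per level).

Matrix multiplication for 65x65 matrices:

Strassen's algorithm requires power-of-2 dimensions. Pad 65x65 to 128x128 (next power of 2).

Standard algorithm: 65^3 = 274625 multiplications
Strassen's algorithm: 7^(log2(128)) = 7^7 = 823543 multiplications
Difference: 274625 - 823543 = -548918 (Strassen uses MORE here due to padding overhead — for small or just-over-power-of-2 n, padding can outweigh the per-level savings)

Standard: 274625 multiplications (65^3). Strassen: 823543 multiplications (7^7, after padding to 128x128). Strassen reduces 8 recursive multiplications to 7 at each level.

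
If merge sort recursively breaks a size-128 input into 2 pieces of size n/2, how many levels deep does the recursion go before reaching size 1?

For divide and conquer with division factor 2:

Problem sizes at each level:
Level 0: 128
Level 1: 64
Level 2: 32
Level 3: 16
Level 4: 8
Level 5: 4
Level 6: 2
Level 7: 1

The root is level 0 and the size-1 base case is level 7 (the tree spans levels 0 through 7, i.e. 8 levels counting the root), so the depth is the number of divisions: log_2(128) = 7

The recursion tree depth is log_2(128) = 7. At each level, the problem size is divided by 2, so it takes 7 divisions to reduce to a base case of size 1. The algorithm makes 2 recursive calls at each level.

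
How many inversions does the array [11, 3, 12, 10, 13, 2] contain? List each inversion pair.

Finding inversions in [11, 3, 12, 10, 13, 2]:

(0, 1): arr[0]=11 > arr[1]=3
(0, 3): arr[0]=11 > arr[3]=10
(0, 5): arr[0]=11 > arr[5]=2
(1, 5): arr[1]=3 > arr[5]=2
(2, 3): arr[2]=12 > arr[3]=10
(2, 5): arr[2]=12 > arr[5]=2
(3, 5): arr[3]=10 > arr[5]=2
(4, 5): arr[4]=13 > arr[5]=2

Total inversions: 8

The array has 8 inversion(s): (0,1), (0,3), (0,5), (1,5), (2,3), (2,5), (3,5), (4,5). Each pair (i,j) satisfies i < j and arr[i] > arr[j].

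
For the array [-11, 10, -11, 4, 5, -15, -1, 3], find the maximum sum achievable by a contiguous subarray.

Using Kadane's algorithm on [-11, 10, -11, 4, 5, -15, -1, 3]:

Scanning through the array:
Position 1 (value 10): max_ending_here = 10, max_so_far = 10
Position 2 (value -11): max_ending_here = -1, max_so_far = 10
Position 3 (value 4): max_ending_here = 4, max_so_far = 10
Position 4 (value 5): max_ending_here = 9, max_so_far = 10
Position 5 (value -15): max_ending_here = -6, max_so_far = 10
Position 6 (value -1): max_ending_here = -1, max_so_far = 10
Position 7 (value 3): max_ending_here = 3, max_so_far = 10

Maximum subarray: [10]
Maximum sum: 10

The maximum subarray is [10] with sum 10. This subarray runs from index 1 to index 1.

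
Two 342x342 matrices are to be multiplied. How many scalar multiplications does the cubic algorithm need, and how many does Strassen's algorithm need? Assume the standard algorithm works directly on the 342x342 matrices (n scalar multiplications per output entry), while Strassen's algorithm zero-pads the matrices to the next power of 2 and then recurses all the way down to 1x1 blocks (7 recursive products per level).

Matrix multiplication for 342x342 matrices:

Strassen's algorithm requires power-of-2 dimensions. Pad 342x342 to 512x512 (next power of 2).

Standard algorithm: 342^3 = 40001688 multiplications
Strassen's algorithm: 7^(log2(512)) = 7^9 = 40353607 multiplications
Difference: 40001688 - 40353607 = -351919 (Strassen uses MORE here due to padding overhead — for small or just-over-power-of-2 n, padding can outweigh the per-level savings)

Standard: 40001688 multiplications (342^3). Strassen: 40353607 multiplications (7^9, after padding to 512x512). Strassen reduces 8 recursive multiplications to 7 at each level.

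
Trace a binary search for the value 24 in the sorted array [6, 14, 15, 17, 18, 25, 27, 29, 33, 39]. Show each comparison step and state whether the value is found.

Binary search for 24 in [6, 14, 15, 17, 18, 25, 27, 29, 33, 39]:

lo=0, hi=9, mid=4, arr[mid]=18 -> 18 < 24, search right half
lo=5, hi=9, mid=7, arr[mid]=29 -> 29 > 24, search left half
lo=5, hi=6, mid=5, arr[mid]=25 -> 25 > 24, search left half
lo=5 > hi=4, target 24 not found

Binary search determines that 24 is not in the array after 3 comparisons. The search space was exhausted without finding the target.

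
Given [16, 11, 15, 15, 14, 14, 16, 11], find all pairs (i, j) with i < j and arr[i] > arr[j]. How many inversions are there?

Finding inversions in [16, 11, 15, 15, 14, 14, 16, 11]:

(0, 1): arr[0]=16 > arr[1]=11
(0, 2): arr[0]=16 > arr[2]=15
(0, 3): arr[0]=16 > arr[3]=15
(0, 4): arr[0]=16 > arr[4]=14
(0, 5): arr[0]=16 > arr[5]=14
(0, 7): arr[0]=16 > arr[7]=11
(2, 4): arr[2]=15 > arr[4]=14
(2, 5): arr[2]=15 > arr[5]=14
(2, 7): arr[2]=15 > arr[7]=11
(3, 4): arr[3]=15 > arr[4]=14
(3, 5): arr[3]=15 > arr[5]=14
(3, 7): arr[3]=15 > arr[7]=11
(4, 7): arr[4]=14 > arr[7]=11
(5, 7): arr[5]=14 > arr[7]=11
(6, 7): arr[6]=16 > arr[7]=11

Total inversions: 15

The array has 15 inversion(s): (0,1), (0,2), (0,3), (0,4), (0,5), (0,7), (2,4), (2,5), (2,7), (3,4), (3,5), (3,7), (4,7), (5,7), (6,7). Each pair (i,j) satisfies i < j and arr[i] > arr[j].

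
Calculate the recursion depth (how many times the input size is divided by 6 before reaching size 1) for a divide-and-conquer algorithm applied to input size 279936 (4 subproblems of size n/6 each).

For divide and conquer with division factor 6:

Problem sizes at each level:
Level 0: 279936
Level 1: 46656
Level 2: 7776
Level 3: 1296
Level 4: 216
Level 5: 36
Level 6: 6
Level 7: 1

The root is level 0 and the size-1 base case is level 7 (the tree spans levels 0 through 7, i.e. 8 levels counting the root), so the depth is the number of divisions: log_6(279936) = 7

The recursion tree depth is log_6(279936) = 7. At each level, the problem size is divided by 6, so it takes 7 divisions to reduce to a base case of size 1. The algorithm makes 4 recursive calls at each level.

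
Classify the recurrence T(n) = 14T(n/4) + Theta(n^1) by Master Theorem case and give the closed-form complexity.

Master Theorem for T(n) = 14T(n/4) + O(n^1):

a = 14, b = 4, c = 1
log_b(a) = log_4(14) = 1.9037

Case 1: c = 1 < log_4(14) = 1.9037
T(n) = O(n^(log_4 14))

For T(n) = 14T(n/4) + O(n^1): log_4(14) = 1.9037. This is Case 1 of the Master Theorem (c < log_b(a), work dominated by leaves), giving O(n^(log_4 14)).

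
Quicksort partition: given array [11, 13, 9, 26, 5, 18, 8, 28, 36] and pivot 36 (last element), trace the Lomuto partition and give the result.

Lomuto partition with pivot = 36:

Initial array: [11, 13, 9, 26, 5, 18, 8, 28, 36]

arr[0]=11 <= 36: swap with position 0, array becomes [11, 13, 9, 26, 5, 18, 8, 28, 36]
arr[1]=13 <= 36: swap with position 1, array becomes [11, 13, 9, 26, 5, 18, 8, 28, 36]
arr[2]=9 <= 36: swap with position 2, array becomes [11, 13, 9, 26, 5, 18, 8, 28, 36]
arr[3]=26 <= 36: swap with position 3, array becomes [11, 13, 9, 26, 5, 18, 8, 28, 36]
arr[4]=5 <= 36: swap with position 4, array becomes [11, 13, 9, 26, 5, 18, 8, 28, 36]
arr[5]=18 <= 36: swap with position 5, array becomes [11, 13, 9, 26, 5, 18, 8, 28, 36]
arr[6]=8 <= 36: swap with position 6, array becomes [11, 13, 9, 26, 5, 18, 8, 28, 36]
arr[7]=28 <= 36: swap with position 7, array becomes [11, 13, 9, 26, 5, 18, 8, 28, 36]

Place pivot at position 8: [11, 13, 9, 26, 5, 18, 8, 28, 36]
Pivot position: 8

After partitioning with pivot 36, the array becomes [11, 13, 9, 26, 5, 18, 8, 28, 36]. The pivot is placed at index 8. All elements to the left of the pivot are <= 36, and all elements to the right are > 36.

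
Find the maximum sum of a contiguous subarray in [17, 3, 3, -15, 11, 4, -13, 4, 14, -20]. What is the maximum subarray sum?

Using Kadane's algorithm on [17, 3, 3, -15, 11, 4, -13, 4, 14, -20]:

Scanning through the array:
Position 1 (value 3): max_ending_here = 20, max_so_far = 20
Position 2 (value 3): max_ending_here = 23, max_so_far = 23
Position 3 (value -15): max_ending_here = 8, max_so_far = 23
Position 4 (value 11): max_ending_here = 19, max_so_far = 23
Position 5 (value 4): max_ending_here = 23, max_so_far = 23
Position 6 (value -13): max_ending_here = 10, max_so_far = 23
Position 7 (value 4): max_ending_here = 14, max_so_far = 23
Position 8 (value 14): max_ending_here = 28, max_so_far = 28
Position 9 (value -20): max_ending_here = 8, max_so_far = 28

Maximum subarray: [17, 3, 3, -15, 11, 4, -13, 4, 14]
Maximum sum: 28

The maximum subarray is [17, 3, 3, -15, 11, 4, -13, 4, 14] with sum 28. This subarray runs from index 0 to index 8.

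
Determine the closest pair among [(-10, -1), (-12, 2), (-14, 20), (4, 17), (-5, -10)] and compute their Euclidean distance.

Computing all pairwise distances among 5 points:

d((-10, -1), (-12, 2)) = 3.6056 <-- minimum
d((-10, -1), (-14, 20)) = 21.3776
d((-10, -1), (4, 17)) = 22.8035
d((-10, -1), (-5, -10)) = 10.2956
d((-12, 2), (-14, 20)) = 18.1108
d((-12, 2), (4, 17)) = 21.9317
d((-12, 2), (-5, -10)) = 13.8924
d((-14, 20), (4, 17)) = 18.2483
d((-14, 20), (-5, -10)) = 31.3209
d((4, 17), (-5, -10)) = 28.4605

Closest pair: (-10, -1) and (-12, 2) with distance 3.6056

The closest pair is (-10, -1) and (-12, 2) with Euclidean distance 3.6056. For 5 points, brute-force pairwise comparison is shown above. For large n, the divide-and-conquer algorithm (sort by x, recurse on halves, check the dividing strip) achieves O(n log n).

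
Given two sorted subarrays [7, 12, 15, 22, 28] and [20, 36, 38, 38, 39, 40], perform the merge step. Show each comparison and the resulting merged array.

Merging process:

Compare 7 vs 20: take 7 from left. Merged: [7]
Compare 12 vs 20: take 12 from left. Merged: [7, 12]
Compare 15 vs 20: take 15 from left. Merged: [7, 12, 15]
Compare 22 vs 20: take 20 from right. Merged: [7, 12, 15, 20]
Compare 22 vs 36: take 22 from left. Merged: [7, 12, 15, 20, 22]
Compare 28 vs 36: take 28 from left. Merged: [7, 12, 15, 20, 22, 28]
Append remaining from right: [36, 38, 38, 39, 40]. Merged: [7, 12, 15, 20, 22, 28, 36, 38, 38, 39, 40]

Final merged array: [7, 12, 15, 20, 22, 28, 36, 38, 38, 39, 40]
Total comparisons: 6

The merged array is [7, 12, 15, 20, 22, 28, 36, 38, 38, 39, 40], requiring 6 comparisons. The merge step runs in O(n) time where n is the total number of elements.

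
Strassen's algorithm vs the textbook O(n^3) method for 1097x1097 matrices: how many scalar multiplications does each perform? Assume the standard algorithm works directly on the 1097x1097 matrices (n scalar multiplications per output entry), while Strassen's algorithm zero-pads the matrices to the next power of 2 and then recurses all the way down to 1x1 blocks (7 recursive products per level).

Matrix multiplication for 1097x1097 matrices:

Strassen's algorithm requires power-of-2 dimensions. Pad 1097x1097 to 2048x2048 (next power of 2).

Standard algorithm: 1097^3 = 1320139673 multiplications
Strassen's algorithm: 7^(log2(2048)) = 7^11 = 1977326743 multiplications
Difference: 1320139673 - 1977326743 = -657187070 (Strassen uses MORE here due to padding overhead — for small or just-over-power-of-2 n, padding can outweigh the per-level savings)

Standard: 1320139673 multiplications (1097^3). Strassen: 1977326743 multiplications (7^11, after padding to 2048x2048). Strassen reduces 8 recursive multiplications to 7 at each level.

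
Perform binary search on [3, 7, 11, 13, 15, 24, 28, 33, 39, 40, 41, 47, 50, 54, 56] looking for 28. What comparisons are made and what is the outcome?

Binary search for 28 in [3, 7, 11, 13, 15, 24, 28, 33, 39, 40, 41, 47, 50, 54, 56]:

lo=0, hi=14, mid=7, arr[mid]=33 -> 33 > 28, search left half
lo=0, hi=6, mid=3, arr[mid]=13 -> 13 < 28, search right half
lo=4, hi=6, mid=5, arr[mid]=24 -> 24 < 28, search right half
lo=6, hi=6, mid=6, arr[mid]=28 -> Found target at index 6!

Binary search finds 28 at index 6 after 4 comparisons. The search repeatedly halves the search space by comparing with the middle element.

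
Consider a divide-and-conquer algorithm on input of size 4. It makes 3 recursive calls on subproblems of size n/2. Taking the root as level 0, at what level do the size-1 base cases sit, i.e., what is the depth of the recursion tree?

For divide and conquer with division factor 2:

Problem sizes at each level:
Level 0: 4
Level 1: 2
Level 2: 1

The root is level 0 and the size-1 base case is level 2 (the tree spans levels 0 through 2, i.e. 3 levels counting the root), so the depth is the number of divisions: log_2(4) = 2

The recursion tree depth is log_2(4) = 2. At each level, the problem size is divided by 2, so it takes 2 divisions to reduce to a base case of size 1. The algorithm makes 3 recursive calls at each level.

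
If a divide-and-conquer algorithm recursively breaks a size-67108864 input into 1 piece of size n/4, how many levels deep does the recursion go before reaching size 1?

For divide and conquer with division factor 4:

Problem sizes at each level:
Level 0: 67108864
Level 1: 16777216
Level 2: 4194304
Level 3: 1048576
Level 4: 262144
Level 5: 65536
Level 6: 16384
Level 7: 4096
Level 8: 1024
Level 9: 256
Level 10: 64
Level 11: 16
Level 12: 4
Level 13: 1

The root is level 0 and the size-1 base case is level 13 (the tree spans levels 0 through 13, i.e. 14 levels counting the root), so the depth is the number of divisions: log_4(67108864) = 13

The recursion tree depth is log_4(67108864) = 13. At each level, the problem size is divided by 4, so it takes 13 divisions to reduce to a base case of size 1. The algorithm makes 1 recursive call at each level.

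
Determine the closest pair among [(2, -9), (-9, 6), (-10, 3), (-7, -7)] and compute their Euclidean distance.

Computing all pairwise distances among 4 points:

d((2, -9), (-9, 6)) = 18.6011
d((2, -9), (-10, 3)) = 16.9706
d((2, -9), (-7, -7)) = 9.2195
d((-9, 6), (-10, 3)) = 3.1623 <-- minimum
d((-9, 6), (-7, -7)) = 13.1529
d((-10, 3), (-7, -7)) = 10.4403

Closest pair: (-9, 6) and (-10, 3) with distance 3.1623

The closest pair is (-9, 6) and (-10, 3) with Euclidean distance 3.1623. For 4 points, brute-force pairwise comparison is shown above. For large n, the divide-and-conquer algorithm (sort by x, recurse on halves, check the dividing strip) achieves O(n log n).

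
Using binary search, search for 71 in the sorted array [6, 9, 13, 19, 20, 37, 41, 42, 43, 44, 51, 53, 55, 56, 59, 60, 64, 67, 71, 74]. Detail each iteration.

Binary search for 71 in [6, 9, 13, 19, 20, 37, 41, 42, 43, 44, 51, 53, 55, 56, 59, 60, 64, 67, 71, 74]:

lo=0, hi=19, mid=9, arr[mid]=44 -> 44 < 71, search right half
lo=10, hi=19, mid=14, arr[mid]=59 -> 59 < 71, search right half
lo=15, hi=19, mid=17, arr[mid]=67 -> 67 < 71, search right half
lo=18, hi=19, mid=18, arr[mid]=71 -> Found target at index 18!

Binary search finds 71 at index 18 after 4 comparisons. The search repeatedly halves the search space by comparing with the middle element.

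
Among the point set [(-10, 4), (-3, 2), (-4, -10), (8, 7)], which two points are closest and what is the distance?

Computing all pairwise distances among 4 points:

d((-10, 4), (-3, 2)) = 7.2801 <-- minimum
d((-10, 4), (-4, -10)) = 15.2315
d((-10, 4), (8, 7)) = 18.2483
d((-3, 2), (-4, -10)) = 12.0416
d((-3, 2), (8, 7)) = 12.083
d((-4, -10), (8, 7)) = 20.8087

Closest pair: (-10, 4) and (-3, 2) with distance 7.2801

The closest pair is (-10, 4) and (-3, 2) with Euclidean distance 7.2801. For 4 points, brute-force pairwise comparison is shown above. For large n, the divide-and-conquer algorithm (sort by x, recurse on halves, check the dividing strip) achieves O(n log n).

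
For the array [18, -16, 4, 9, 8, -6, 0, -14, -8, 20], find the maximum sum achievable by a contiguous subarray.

Using Kadane's algorithm on [18, -16, 4, 9, 8, -6, 0, -14, -8, 20]:

Scanning through the array:
Position 1 (value -16): max_ending_here = 2, max_so_far = 18
Position 2 (value 4): max_ending_here = 6, max_so_far = 18
Position 3 (value 9): max_ending_here = 15, max_so_far = 18
Position 4 (value 8): max_ending_here = 23, max_so_far = 23
Position 5 (value -6): max_ending_here = 17, max_so_far = 23
Position 6 (value 0): max_ending_here = 17, max_so_far = 23
Position 7 (value -14): max_ending_here = 3, max_so_far = 23
Position 8 (value -8): max_ending_here = -5, max_so_far = 23
Position 9 (value 20): max_ending_here = 20, max_so_far = 23

Maximum subarray: [18, -16, 4, 9, 8]
Maximum sum: 23

The maximum subarray is [18, -16, 4, 9, 8] with sum 23. This subarray runs from index 0 to index 4.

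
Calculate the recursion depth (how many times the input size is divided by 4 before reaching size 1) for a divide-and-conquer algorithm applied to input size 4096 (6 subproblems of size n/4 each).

For divide and conquer with division factor 4:

Problem sizes at each level:
Level 0: 4096
Level 1: 1024
Level 2: 256
Level 3: 64
Level 4: 16
Level 5: 4
Level 6: 1

The root is level 0 and the size-1 base case is level 6 (the tree spans levels 0 through 6, i.e. 7 levels counting the root), so the depth is the number of divisions: log_4(4096) = 6

The recursion tree depth is log_4(4096) = 6. At each level, the problem size is divided by 4, so it takes 6 divisions to reduce to a base case of size 1. The algorithm makes 6 recursive calls at each level.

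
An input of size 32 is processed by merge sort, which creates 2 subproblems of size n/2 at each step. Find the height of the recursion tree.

For divide and conquer with division factor 2:

Problem sizes at each level:
Level 0: 32
Level 1: 16
Level 2: 8
Level 3: 4
Level 4: 2
Level 5: 1

The root is level 0 and the size-1 base case is level 5 (the tree spans levels 0 through 5, i.e. 6 levels counting the root), so the depth is the number of divisions: log_2(32) = 5

The recursion tree depth is log_2(32) = 5. At each level, the problem size is divided by 2, so it takes 5 divisions to reduce to a base case of size 1. The algorithm makes 2 recursive calls at each level.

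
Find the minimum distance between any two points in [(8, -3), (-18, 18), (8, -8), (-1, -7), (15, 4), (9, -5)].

Computing all pairwise distances among 6 points:

d((8, -3), (-18, 18)) = 33.4215
d((8, -3), (8, -8)) = 5.0
d((8, -3), (-1, -7)) = 9.8489
d((8, -3), (15, 4)) = 9.8995
d((8, -3), (9, -5)) = 2.2361 <-- minimum
d((-18, 18), (8, -8)) = 36.7696
d((-18, 18), (-1, -7)) = 30.2324
d((-18, 18), (15, 4)) = 35.8469
d((-18, 18), (9, -5)) = 35.4683
d((8, -8), (-1, -7)) = 9.0554
d((8, -8), (15, 4)) = 13.8924
d((8, -8), (9, -5)) = 3.1623
d((-1, -7), (15, 4)) = 19.4165
d((-1, -7), (9, -5)) = 10.198
d((15, 4), (9, -5)) = 10.8167

Closest pair: (8, -3) and (9, -5) with distance 2.2361

The closest pair is (8, -3) and (9, -5) with Euclidean distance 2.2361. For 6 points, brute-force pairwise comparison is shown above. For large n, the divide-and-conquer algorithm (sort by x, recurse on halves, check the dividing strip) achieves O(n log n).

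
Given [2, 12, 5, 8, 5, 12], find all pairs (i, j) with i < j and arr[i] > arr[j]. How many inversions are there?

Finding inversions in [2, 12, 5, 8, 5, 12]:

(1, 2): arr[1]=12 > arr[2]=5
(1, 3): arr[1]=12 > arr[3]=8
(1, 4): arr[1]=12 > arr[4]=5
(3, 4): arr[3]=8 > arr[4]=5

Total inversions: 4

The array has 4 inversion(s): (1,2), (1,3), (1,4), (3,4). Each pair (i,j) satisfies i < j and arr[i] > arr[j].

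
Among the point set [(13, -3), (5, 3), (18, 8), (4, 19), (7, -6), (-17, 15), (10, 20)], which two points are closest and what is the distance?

Computing all pairwise distances among 7 points:

d((13, -3), (5, 3)) = 10.0
d((13, -3), (18, 8)) = 12.083
d((13, -3), (4, 19)) = 23.7697
d((13, -3), (7, -6)) = 6.7082
d((13, -3), (-17, 15)) = 34.9857
d((13, -3), (10, 20)) = 23.1948
d((5, 3), (18, 8)) = 13.9284
d((5, 3), (4, 19)) = 16.0312
d((5, 3), (7, -6)) = 9.2195
d((5, 3), (-17, 15)) = 25.0599
d((5, 3), (10, 20)) = 17.72
d((18, 8), (4, 19)) = 17.8045
d((18, 8), (7, -6)) = 17.8045
d((18, 8), (-17, 15)) = 35.6931
d((18, 8), (10, 20)) = 14.4222
d((4, 19), (7, -6)) = 25.1794
d((4, 19), (-17, 15)) = 21.3776
d((4, 19), (10, 20)) = 6.0828 <-- minimum
d((7, -6), (-17, 15)) = 31.8904
d((7, -6), (10, 20)) = 26.1725
d((-17, 15), (10, 20)) = 27.4591

Closest pair: (4, 19) and (10, 20) with distance 6.0828

The closest pair is (4, 19) and (10, 20) with Euclidean distance 6.0828. For 7 points, brute-force pairwise comparison is shown above. For large n, the divide-and-conquer algorithm (sort by x, recurse on halves, check the dividing strip) achieves O(n log n).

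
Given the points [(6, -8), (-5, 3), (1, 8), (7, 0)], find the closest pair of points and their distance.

Computing all pairwise distances among 4 points:

d((6, -8), (-5, 3)) = 15.5563
d((6, -8), (1, 8)) = 16.7631
d((6, -8), (7, 0)) = 8.0623
d((-5, 3), (1, 8)) = 7.8102 <-- minimum
d((-5, 3), (7, 0)) = 12.3693
d((1, 8), (7, 0)) = 10.0

Closest pair: (-5, 3) and (1, 8) with distance 7.8102

The closest pair is (-5, 3) and (1, 8) with Euclidean distance 7.8102. For 4 points, brute-force pairwise comparison is shown above. For large n, the divide-and-conquer algorithm (sort by x, recurse on halves, check the dividing strip) achieves O(n log n).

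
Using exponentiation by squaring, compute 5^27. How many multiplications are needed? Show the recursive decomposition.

Computing 5^27 by squaring (build up from 5^1; each line after the first costs one multiplication):

5^1 = 5
5^2 = (5^1)^2 = 5^2 = 25
5^3 = 5 * 5^2 = 5 * 25 = 125
5^6 = (5^3)^2 = 125^2 = 15625
5^12 = (5^6)^2 = 15625^2 = 244140625
5^13 = 5 * 5^12 = 5 * 244140625 = 1220703125
5^26 = (5^13)^2 = 1220703125^2 = 1490116119384765625
5^27 = 5 * 5^26 = 5 * 1490116119384765625 = 7450580596923828125

Result: 7450580596923828125
Multiplications needed: 7 (7 lines after 5^1)

5^27 = 7450580596923828125. Using exponentiation by squaring, this requires 7 multiplications. The key idea: if the exponent is even, square the half-power; if odd, multiply by the base once.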